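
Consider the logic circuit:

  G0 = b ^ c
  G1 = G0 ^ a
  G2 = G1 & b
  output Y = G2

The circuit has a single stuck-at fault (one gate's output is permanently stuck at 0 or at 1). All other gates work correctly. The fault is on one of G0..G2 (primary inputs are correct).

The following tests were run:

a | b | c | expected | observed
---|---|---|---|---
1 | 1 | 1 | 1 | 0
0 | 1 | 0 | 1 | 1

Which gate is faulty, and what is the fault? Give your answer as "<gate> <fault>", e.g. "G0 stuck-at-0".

G0 stuck-at-1

Fault-free values for test 1 (a=1, b=1, c=1): G0=0, G1=1, G2=1, giving Y=1. Observed 0.
Test 1: faults giving observed 0 are {G0 stuck-at-1, G1 stuck-at-0, G2 stuck-at-0}.
Test 2 (a=0, b=1, c=0): fault-free G0=1, G1=1, G2=1 → 1; observed 1. Eliminates G1 stuck-at-0, G2 stuck-at-0.
Only G0 stuck-at-1 is consistent with every test.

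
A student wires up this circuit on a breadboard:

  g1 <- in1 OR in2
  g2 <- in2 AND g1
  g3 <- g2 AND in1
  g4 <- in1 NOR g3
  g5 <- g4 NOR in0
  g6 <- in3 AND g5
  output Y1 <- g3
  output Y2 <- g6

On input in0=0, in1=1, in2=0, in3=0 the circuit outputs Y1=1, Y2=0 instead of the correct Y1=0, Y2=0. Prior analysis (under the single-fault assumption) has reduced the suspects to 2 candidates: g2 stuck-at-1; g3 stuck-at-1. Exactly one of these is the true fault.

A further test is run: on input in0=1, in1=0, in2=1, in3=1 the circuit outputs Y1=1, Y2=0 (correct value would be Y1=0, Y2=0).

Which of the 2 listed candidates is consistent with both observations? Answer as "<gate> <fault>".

Evaluate each candidate on input in0=1, in1=0, in2=1, in3=1:
  g2 stuck-at-1: g1=1, g2=1 [stuck-at-1], g3=0, g4=1, g5=0, g6=0 → Y1=0, Y2=0 — eliminated
  g3 stuck-at-1: g1=1, g2=1, g3=1 [stuck-at-1], g4=0, g5=0, g6=0 → Y1=1, Y2=0 — matches
Only g3 stuck-at-1 reproduces the observed Y1=1, Y2=0.

g3 stuck-at-1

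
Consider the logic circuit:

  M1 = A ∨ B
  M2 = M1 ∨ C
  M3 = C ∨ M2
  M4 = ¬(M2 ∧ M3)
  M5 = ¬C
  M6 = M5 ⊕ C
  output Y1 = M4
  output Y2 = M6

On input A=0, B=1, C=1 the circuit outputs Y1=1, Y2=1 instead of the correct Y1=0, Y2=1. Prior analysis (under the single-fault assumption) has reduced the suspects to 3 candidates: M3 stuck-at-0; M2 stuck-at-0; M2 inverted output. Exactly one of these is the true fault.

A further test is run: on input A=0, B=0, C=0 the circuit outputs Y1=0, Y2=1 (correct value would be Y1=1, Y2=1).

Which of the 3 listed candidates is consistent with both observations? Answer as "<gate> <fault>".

Evaluate each candidate on input A=0, B=0, C=0:
  M3 stuck-at-0: M1=0, M2=0, M3=0 [stuck-at-0], M4=1, M5=1, M6=1 → Y1=1, Y2=1 — eliminated
  M2 stuck-at-0: M1=0, M2=0 [stuck-at-0], M3=0, M4=1, M5=1, M6=1 → Y1=1, Y2=1 — eliminated
  M2 inverted output: M1=0, M2=1 [inverted output], M3=1, M4=0, M5=1, M6=1 → Y1=0, Y2=1 — matches
Only M2 inverted output reproduces the observed Y1=0, Y2=1.

M2 inverted output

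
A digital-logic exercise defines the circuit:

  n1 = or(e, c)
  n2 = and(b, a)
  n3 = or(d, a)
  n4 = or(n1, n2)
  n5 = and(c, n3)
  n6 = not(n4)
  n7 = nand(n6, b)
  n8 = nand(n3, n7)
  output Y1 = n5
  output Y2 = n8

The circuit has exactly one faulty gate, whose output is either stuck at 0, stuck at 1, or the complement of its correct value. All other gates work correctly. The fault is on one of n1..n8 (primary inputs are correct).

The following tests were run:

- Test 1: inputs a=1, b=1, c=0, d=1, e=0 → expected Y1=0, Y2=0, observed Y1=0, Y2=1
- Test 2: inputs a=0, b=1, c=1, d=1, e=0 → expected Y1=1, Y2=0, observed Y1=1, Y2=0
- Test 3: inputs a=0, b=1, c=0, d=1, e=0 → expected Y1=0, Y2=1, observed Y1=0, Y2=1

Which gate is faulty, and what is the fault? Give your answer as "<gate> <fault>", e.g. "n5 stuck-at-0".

Fault-free values for test 1 (a=1, b=1, c=0, d=1, e=0): n1=0, n2=1, n3=1, n4=1, n5=0, n6=0, n7=1, n8=0, giving Y1=0, Y2=0. Observed Y1=0, Y2=1.
Test 1: faults giving observed Y1=0, Y2=1 are {n2 stuck-at-0, n2 inverted output, n3 stuck-at-0, n3 inverted output, n4 stuck-at-0, n4 inverted output, n6 stuck-at-1, n6 inverted output, n7 stuck-at-0, n7 inverted output, n8 stuck-at-1, n8 inverted output}.
Test 2 (a=0, b=1, c=1, d=1, e=0): fault-free n1=1, n2=0, n3=1, n4=1, n5=1, n6=0, n7=1, n8=0 → Y1=1, Y2=0; observed Y1=1, Y2=0. Eliminates n3 stuck-at-0, n3 inverted output, n4 stuck-at-0, n4 inverted output, n6 stuck-at-1, n6 inverted output, n7 stuck-at-0, n7 inverted output, n8 stuck-at-1, n8 inverted output.
Test 3 (a=0, b=1, c=0, d=1, e=0): fault-free n1=0, n2=0, n3=1, n4=0, n5=0, n6=1, n7=0, n8=1 → Y1=0, Y2=1; observed Y1=0, Y2=1. Eliminates n2 inverted output.
Only n2 stuck-at-0 is consistent with every test.

n2 stuck-at-0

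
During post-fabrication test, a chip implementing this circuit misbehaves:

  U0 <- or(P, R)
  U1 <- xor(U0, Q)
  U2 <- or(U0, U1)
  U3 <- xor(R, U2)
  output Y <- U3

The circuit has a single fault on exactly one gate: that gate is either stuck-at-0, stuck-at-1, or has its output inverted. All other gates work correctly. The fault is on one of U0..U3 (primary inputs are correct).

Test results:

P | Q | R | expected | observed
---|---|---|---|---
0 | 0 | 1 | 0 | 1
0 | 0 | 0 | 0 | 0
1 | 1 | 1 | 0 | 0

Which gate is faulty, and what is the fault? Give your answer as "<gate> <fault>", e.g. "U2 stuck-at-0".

Fault-free values for test 1 (P=0, Q=0, R=1): U0=1, U1=1, U2=1, U3=0, giving Y=0. Observed 1.
Test 1: faults giving observed 1 are {U0 stuck-at-0, U0 inverted output, U2 stuck-at-0, U2 inverted output, U3 stuck-at-1, U3 inverted output}.
Test 2 (P=0, Q=0, R=0): fault-free U0=0, U1=0, U2=0, U3=0 → 0; observed 0. Eliminates U0 inverted output, U2 inverted output, U3 stuck-at-1, U3 inverted output.
Test 3 (P=1, Q=1, R=1): fault-free U0=1, U1=0, U2=1, U3=0 → 0; observed 0. Eliminates U2 stuck-at-0.
Only U0 stuck-at-0 is consistent with every test.

U0 stuck-at-0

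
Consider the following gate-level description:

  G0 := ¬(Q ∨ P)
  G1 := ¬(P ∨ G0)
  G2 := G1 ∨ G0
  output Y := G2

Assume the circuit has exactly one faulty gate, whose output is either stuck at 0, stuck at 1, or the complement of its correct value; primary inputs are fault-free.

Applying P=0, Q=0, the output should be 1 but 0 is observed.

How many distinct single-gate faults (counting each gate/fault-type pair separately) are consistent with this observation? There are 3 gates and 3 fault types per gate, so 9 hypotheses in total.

Fault-free: G0=1, G1=0, G2=1 → 1. Observed 0.
  G0 stuck-at-0: output 1 ✗
  G0 stuck-at-1: output 1 ✗
  G0 inverted output: output 1 ✗
  G1 stuck-at-0: output 1 ✗
  G1 stuck-at-1: output 1 ✗
  G1 inverted output: output 1 ✗
  G2 stuck-at-0: output 0 ✓
  G2 stuck-at-1: output 1 ✗
  G2 inverted output: output 0 ✓
Consistent faults: {G2 stuck-at-0, G2 inverted output} — 2 in all.

2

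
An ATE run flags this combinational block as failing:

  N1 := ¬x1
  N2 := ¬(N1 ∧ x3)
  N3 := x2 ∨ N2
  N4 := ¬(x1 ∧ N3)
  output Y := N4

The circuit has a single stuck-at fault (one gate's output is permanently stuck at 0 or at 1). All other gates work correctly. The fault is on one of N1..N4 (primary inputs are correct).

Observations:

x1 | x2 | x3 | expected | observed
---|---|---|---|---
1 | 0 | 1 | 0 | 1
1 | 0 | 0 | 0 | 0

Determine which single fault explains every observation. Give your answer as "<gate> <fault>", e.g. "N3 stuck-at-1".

Fault-free values for test 1 (x1=1, x2=0, x3=1): N1=0, N2=1, N3=1, N4=0, giving Y=0. Observed 1.
Test 1: faults giving observed 1 are {N1 stuck-at-1, N2 stuck-at-0, N3 stuck-at-0, N4 stuck-at-1}.
Test 2 (x1=1, x2=0, x3=0): fault-free N1=0, N2=1, N3=1, N4=0 → 0; observed 0. Eliminates N2 stuck-at-0, N3 stuck-at-0, N4 stuck-at-1.
Only N1 stuck-at-1 is consistent with every test.

N1 stuck-at-1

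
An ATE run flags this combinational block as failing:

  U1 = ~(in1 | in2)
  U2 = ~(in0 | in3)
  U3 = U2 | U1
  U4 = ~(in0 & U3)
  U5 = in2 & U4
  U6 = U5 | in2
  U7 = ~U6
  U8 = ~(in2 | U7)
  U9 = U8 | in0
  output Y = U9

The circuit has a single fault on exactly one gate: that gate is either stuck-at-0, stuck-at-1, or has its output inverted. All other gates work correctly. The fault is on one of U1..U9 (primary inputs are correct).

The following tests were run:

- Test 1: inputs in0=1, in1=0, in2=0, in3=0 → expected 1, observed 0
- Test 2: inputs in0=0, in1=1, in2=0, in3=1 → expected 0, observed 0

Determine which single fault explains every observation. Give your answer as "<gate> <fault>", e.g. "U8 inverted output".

U9 stuck-at-0

Fault-free values for test 1 (in0=1, in1=0, in2=0, in3=0): U1=1, U2=0, U3=1, U4=0, U5=0, U6=0, U7=1, U8=0, U9=1, giving Y=1. Observed 0.
Test 1: faults giving observed 0 are {U9 stuck-at-0, U9 inverted output}.
Test 2 (in0=0, in1=1, in2=0, in3=1): fault-free U1=0, U2=0, U3=0, U4=1, U5=0, U6=0, U7=1, U8=0, U9=0 → 0; observed 0. Eliminates U9 inverted output.
Only U9 stuck-at-0 is consistent with every test.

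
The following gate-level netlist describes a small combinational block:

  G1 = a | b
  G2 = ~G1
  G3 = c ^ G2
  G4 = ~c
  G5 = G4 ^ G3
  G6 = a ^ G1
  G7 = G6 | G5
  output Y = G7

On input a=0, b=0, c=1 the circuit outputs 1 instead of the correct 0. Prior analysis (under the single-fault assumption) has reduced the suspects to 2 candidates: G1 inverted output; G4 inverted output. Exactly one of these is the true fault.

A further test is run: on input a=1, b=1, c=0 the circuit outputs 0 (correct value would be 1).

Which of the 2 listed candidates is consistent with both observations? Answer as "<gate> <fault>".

G4 inverted output

Evaluate each candidate on input a=1, b=1, c=0:
  G1 inverted output: G1=0 [inverted output], G2=1, G3=1, G4=1, G5=0, G6=1, G7=1 → 1 — eliminated
  G4 inverted output: G1=1, G2=0, G3=0, G4=0 [inverted output], G5=0, G6=0, G7=0 → 0 — matches
Only G4 inverted output reproduces the observed 0.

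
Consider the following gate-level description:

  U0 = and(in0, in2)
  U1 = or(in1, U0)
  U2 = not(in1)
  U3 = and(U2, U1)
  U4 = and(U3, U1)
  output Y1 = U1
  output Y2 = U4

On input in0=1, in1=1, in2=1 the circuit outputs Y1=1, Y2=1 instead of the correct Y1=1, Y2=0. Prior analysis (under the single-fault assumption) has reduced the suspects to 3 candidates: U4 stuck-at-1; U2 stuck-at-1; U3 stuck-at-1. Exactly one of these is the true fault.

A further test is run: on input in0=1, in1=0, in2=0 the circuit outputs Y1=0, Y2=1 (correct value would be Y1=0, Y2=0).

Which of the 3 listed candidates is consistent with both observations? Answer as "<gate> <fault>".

U4 stuck-at-1

Evaluate each candidate on input in0=1, in1=0, in2=0:
  U4 stuck-at-1: U0=0, U1=0, U2=1, U3=0, U4=1 [stuck-at-1] → Y1=0, Y2=1 — matches
  U2 stuck-at-1: U0=0, U1=0, U2=1 [stuck-at-1], U3=0, U4=0 → Y1=0, Y2=0 — eliminated
  U3 stuck-at-1: U0=0, U1=0, U2=1, U3=1 [stuck-at-1], U4=0 → Y1=0, Y2=0 — eliminated
Only U4 stuck-at-1 reproduces the observed Y1=0, Y2=1.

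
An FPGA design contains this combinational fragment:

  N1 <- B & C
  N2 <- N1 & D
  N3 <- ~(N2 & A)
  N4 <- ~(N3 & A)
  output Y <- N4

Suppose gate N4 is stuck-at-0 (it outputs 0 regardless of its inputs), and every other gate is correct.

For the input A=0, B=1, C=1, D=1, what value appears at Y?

Propagate with N4 forced: N1=1, N2=1, N3=1, N4=0 [stuck-at-0].
So Y = 0. (Without the fault it would be 1.)

0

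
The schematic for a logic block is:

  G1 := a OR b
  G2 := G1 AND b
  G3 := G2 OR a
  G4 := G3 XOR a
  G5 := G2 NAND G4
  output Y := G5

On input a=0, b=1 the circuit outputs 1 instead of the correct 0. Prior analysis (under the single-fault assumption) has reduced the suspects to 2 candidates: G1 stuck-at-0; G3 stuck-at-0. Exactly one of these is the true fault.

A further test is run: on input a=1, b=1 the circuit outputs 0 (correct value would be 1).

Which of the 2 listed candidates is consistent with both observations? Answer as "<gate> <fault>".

G3 stuck-at-0

Evaluate each candidate on input a=1, b=1:
  G1 stuck-at-0: G1=0 [stuck-at-0], G2=0, G3=1, G4=0, G5=1 → 1 — eliminated
  G3 stuck-at-0: G1=1, G2=1, G3=0 [stuck-at-0], G4=1, G5=0 → 0 — matches
Only G3 stuck-at-0 reproduces the observed 0.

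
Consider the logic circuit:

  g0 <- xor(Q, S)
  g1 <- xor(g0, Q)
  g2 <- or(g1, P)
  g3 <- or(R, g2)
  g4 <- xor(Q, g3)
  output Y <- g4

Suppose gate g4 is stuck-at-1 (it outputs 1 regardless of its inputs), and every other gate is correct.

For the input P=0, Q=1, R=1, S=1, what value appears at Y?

Propagate with g4 forced: g0=0, g1=1, g2=1, g3=1, g4=1 [stuck-at-1].
So Y = 1. (Without the fault it would be 0.)

1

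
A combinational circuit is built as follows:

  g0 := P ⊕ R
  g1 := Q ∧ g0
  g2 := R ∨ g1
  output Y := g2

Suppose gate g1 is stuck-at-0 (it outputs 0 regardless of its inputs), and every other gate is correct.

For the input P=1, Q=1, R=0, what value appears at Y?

Propagate with g1 forced: g0=1, g1=0 [stuck-at-0], g2=0.
So Y = 0. (Without the fault it would be 1.)

0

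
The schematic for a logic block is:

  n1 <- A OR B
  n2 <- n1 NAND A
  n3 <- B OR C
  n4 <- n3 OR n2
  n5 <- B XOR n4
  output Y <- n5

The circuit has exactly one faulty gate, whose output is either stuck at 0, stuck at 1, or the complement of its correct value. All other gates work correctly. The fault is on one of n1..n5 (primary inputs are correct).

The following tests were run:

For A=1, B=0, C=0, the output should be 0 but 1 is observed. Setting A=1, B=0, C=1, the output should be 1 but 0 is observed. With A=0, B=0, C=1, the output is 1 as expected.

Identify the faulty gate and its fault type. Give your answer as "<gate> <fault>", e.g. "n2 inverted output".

n3 inverted output

Fault-free values for test 1 (A=1, B=0, C=0): n1=1, n2=0, n3=0, n4=0, n5=0, giving Y=0. Observed 1.
Test 1: faults giving observed 1 are {n1 stuck-at-0, n1 inverted output, n2 stuck-at-1, n2 inverted output, n3 stuck-at-1, n3 inverted output, n4 stuck-at-1, n4 inverted output, n5 stuck-at-1, n5 inverted output}.
Test 2 (A=1, B=0, C=1): fault-free n1=1, n2=0, n3=1, n4=1, n5=1 → 1; observed 0. Eliminates n1 stuck-at-0, n1 inverted output, n2 stuck-at-1, n2 inverted output, n3 stuck-at-1, n4 stuck-at-1, n5 stuck-at-1.
Test 3 (A=0, B=0, C=1): fault-free n1=0, n2=1, n3=1, n4=1, n5=1 → 1; observed 1. Eliminates n4 inverted output, n5 inverted output.
Only n3 inverted output is consistent with every test.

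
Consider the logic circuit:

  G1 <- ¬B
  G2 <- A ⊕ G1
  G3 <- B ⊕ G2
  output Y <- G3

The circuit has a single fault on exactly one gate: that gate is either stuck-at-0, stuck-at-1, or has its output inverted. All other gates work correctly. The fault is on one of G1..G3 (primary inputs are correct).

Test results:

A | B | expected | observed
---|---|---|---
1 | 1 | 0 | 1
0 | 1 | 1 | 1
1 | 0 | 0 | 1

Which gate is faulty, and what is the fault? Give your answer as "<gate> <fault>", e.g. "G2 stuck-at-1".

Fault-free values for test 1 (A=1, B=1): G1=0, G2=1, G3=0, giving Y=0. Observed 1.
Test 1: faults giving observed 1 are {G1 stuck-at-1, G1 inverted output, G2 stuck-at-0, G2 inverted output, G3 stuck-at-1, G3 inverted output}.
Test 2 (A=0, B=1): fault-free G1=0, G2=0, G3=1 → 1; observed 1. Eliminates G1 stuck-at-1, G1 inverted output, G2 inverted output, G3 inverted output.
Test 3 (A=1, B=0): fault-free G1=1, G2=0, G3=0 → 0; observed 1. Eliminates G2 stuck-at-0.
Only G3 stuck-at-1 is consistent with every test.

G3 stuck-at-1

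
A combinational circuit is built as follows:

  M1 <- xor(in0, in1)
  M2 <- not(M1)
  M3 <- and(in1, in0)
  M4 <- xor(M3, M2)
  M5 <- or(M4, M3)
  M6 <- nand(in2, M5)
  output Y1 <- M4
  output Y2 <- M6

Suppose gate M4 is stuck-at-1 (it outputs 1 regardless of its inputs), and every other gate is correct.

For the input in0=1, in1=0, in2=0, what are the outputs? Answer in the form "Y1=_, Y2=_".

Propagate with M4 forced: M1=1, M2=0, M3=0, M4=1 [stuck-at-1], M5=1, M6=1.
So the outputs are Y1=1, Y2=1. (Without the fault they would be Y1=0, Y2=1.)

Y1=1, Y2=1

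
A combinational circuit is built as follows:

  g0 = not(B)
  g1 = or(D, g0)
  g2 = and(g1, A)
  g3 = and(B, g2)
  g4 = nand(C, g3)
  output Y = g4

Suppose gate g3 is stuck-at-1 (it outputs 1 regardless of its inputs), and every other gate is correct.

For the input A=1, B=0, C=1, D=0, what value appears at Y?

Propagate with g3 forced: g0=1, g1=1, g2=1, g3=1 [stuck-at-1], g4=0.
So Y = 0. (Without the fault it would be 1.)

0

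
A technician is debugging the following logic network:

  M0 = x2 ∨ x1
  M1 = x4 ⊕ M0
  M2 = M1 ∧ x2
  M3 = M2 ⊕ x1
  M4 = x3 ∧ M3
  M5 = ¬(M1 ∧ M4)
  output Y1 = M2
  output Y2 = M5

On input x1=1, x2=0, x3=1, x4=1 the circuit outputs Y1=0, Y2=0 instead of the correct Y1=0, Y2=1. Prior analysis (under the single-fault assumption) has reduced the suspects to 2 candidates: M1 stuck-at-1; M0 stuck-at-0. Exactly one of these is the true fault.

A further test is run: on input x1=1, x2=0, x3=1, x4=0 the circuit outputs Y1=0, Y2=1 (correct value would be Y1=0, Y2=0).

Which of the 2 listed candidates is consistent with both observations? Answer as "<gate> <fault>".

Evaluate each candidate on input x1=1, x2=0, x3=1, x4=0:
  M1 stuck-at-1: M0=1, M1=1 [stuck-at-1], M2=0, M3=1, M4=1, M5=0 → Y1=0, Y2=0 — eliminated
  M0 stuck-at-0: M0=0 [stuck-at-0], M1=0, M2=0, M3=1, M4=1, M5=1 → Y1=0, Y2=1 — matches
Only M0 stuck-at-0 reproduces the observed Y1=0, Y2=1.

M0 stuck-at-0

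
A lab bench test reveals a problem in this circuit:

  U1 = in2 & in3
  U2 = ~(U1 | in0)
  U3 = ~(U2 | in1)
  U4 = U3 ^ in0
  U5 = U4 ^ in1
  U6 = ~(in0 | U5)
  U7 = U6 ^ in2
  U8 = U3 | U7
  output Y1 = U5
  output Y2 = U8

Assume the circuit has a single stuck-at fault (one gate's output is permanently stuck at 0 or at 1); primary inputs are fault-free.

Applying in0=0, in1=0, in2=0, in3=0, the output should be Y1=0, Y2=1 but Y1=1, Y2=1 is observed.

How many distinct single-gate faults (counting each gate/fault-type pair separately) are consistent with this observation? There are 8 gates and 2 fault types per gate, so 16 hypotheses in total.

Fault-free: U1=0, U2=1, U3=0, U4=0, U5=0, U6=1, U7=1, U8=1 → Y1=0, Y2=1. Observed Y1=1, Y2=1.
  U1: stuck-at-1 ✓; others ✗
  U2: stuck-at-0 ✓; others ✗
  U3: stuck-at-1 ✓; others ✗
  U4: none of the 2 fault types match ✗
  U5: none of the 2 fault types match ✗
  U6: none of the 2 fault types match ✗
  U7: none of the 2 fault types match ✗
  U8: none of the 2 fault types match ✗
Consistent faults: {U1 stuck-at-1, U2 stuck-at-0, U3 stuck-at-1} — 3 in all.

3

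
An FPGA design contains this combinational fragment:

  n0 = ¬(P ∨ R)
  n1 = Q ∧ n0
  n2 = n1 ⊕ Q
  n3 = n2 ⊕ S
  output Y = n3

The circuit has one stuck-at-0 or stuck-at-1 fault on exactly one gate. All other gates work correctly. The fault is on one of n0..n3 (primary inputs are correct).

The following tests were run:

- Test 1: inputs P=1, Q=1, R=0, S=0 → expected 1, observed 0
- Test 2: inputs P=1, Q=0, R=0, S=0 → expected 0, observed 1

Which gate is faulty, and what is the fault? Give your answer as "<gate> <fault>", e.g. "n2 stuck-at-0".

n1 stuck-at-1

Fault-free values for test 1 (P=1, Q=1, R=0, S=0): n0=0, n1=0, n2=1, n3=1, giving Y=1. Observed 0.
Test 1: faults giving observed 0 are {n0 stuck-at-1, n1 stuck-at-1, n2 stuck-at-0, n3 stuck-at-0}.
Test 2 (P=1, Q=0, R=0, S=0): fault-free n0=0, n1=0, n2=0, n3=0 → 0; observed 1. Eliminates n0 stuck-at-1, n2 stuck-at-0, n3 stuck-at-0.
Only n1 stuck-at-1 is consistent with every test.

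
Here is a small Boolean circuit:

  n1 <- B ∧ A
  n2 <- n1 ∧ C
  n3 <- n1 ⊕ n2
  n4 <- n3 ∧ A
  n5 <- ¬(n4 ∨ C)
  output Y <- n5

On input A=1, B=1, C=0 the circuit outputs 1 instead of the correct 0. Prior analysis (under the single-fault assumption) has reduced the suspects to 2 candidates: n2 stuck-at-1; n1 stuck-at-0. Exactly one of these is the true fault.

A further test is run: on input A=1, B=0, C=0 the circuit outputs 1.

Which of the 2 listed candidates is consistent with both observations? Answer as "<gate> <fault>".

Evaluate each candidate on input A=1, B=0, C=0:
  n2 stuck-at-1: n1=0, n2=1 [stuck-at-1], n3=1, n4=1, n5=0 → 0 — eliminated
  n1 stuck-at-0: n1=0 [stuck-at-0], n2=0, n3=0, n4=0, n5=1 → 1 — matches
Only n1 stuck-at-0 reproduces the observed 1.

n1 stuck-at-0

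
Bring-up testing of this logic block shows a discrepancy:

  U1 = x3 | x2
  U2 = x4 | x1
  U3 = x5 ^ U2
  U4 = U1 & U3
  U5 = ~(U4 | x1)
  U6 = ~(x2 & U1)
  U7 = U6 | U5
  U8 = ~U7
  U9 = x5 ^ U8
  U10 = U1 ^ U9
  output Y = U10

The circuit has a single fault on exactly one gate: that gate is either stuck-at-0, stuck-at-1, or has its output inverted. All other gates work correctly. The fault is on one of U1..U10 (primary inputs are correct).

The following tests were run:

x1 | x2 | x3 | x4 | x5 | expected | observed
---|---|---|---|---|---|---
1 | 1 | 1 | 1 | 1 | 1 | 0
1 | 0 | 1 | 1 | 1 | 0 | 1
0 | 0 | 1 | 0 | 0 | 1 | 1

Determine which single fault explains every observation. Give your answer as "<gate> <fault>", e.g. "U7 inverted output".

U6 inverted output

Fault-free values for test 1 (x1=1, x2=1, x3=1, x4=1, x5=1): U1=1, U2=1, U3=0, U4=0, U5=0, U6=0, U7=0, U8=1, U9=0, U10=1, giving Y=1. Observed 0.
Test 1: faults giving observed 0 are {U5 stuck-at-1, U5 inverted output, U6 stuck-at-1, U6 inverted output, U7 stuck-at-1, U7 inverted output, U8 stuck-at-0, U8 inverted output, U9 stuck-at-1, U9 inverted output, U10 stuck-at-0, U10 inverted output}.
Test 2 (x1=1, x2=0, x3=1, x4=1, x5=1): fault-free U1=1, U2=1, U3=0, U4=0, U5=0, U6=1, U7=1, U8=0, U9=1, U10=0 → 0; observed 1. Eliminates U5 stuck-at-1, U5 inverted output, U6 stuck-at-1, U7 stuck-at-1, U8 stuck-at-0, U9 stuck-at-1, U10 stuck-at-0.
Test 3 (x1=0, x2=0, x3=1, x4=0, x5=0): fault-free U1=1, U2=0, U3=0, U4=0, U5=1, U6=1, U7=1, U8=0, U9=0, U10=1 → 1; observed 1. Eliminates U7 inverted output, U8 inverted output, U9 inverted output, U10 inverted output.
Only U6 inverted output is consistent with every test.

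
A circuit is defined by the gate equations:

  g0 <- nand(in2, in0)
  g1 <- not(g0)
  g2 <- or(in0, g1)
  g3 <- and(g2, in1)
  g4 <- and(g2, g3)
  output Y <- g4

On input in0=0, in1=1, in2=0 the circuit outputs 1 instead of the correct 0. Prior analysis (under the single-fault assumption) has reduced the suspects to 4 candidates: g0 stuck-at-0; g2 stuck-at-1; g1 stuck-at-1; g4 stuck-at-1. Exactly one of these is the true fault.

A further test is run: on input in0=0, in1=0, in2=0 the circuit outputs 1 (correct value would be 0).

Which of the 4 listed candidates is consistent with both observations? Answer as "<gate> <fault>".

g4 stuck-at-1

Evaluate each candidate on input in0=0, in1=0, in2=0:
  g0 stuck-at-0: g0=0 [stuck-at-0], g1=1, g2=1, g3=0, g4=0 → 0 — eliminated
  g2 stuck-at-1: g0=1, g1=0, g2=1 [stuck-at-1], g3=0, g4=0 → 0 — eliminated
  g1 stuck-at-1: g0=1, g1=1 [stuck-at-1], g2=1, g3=0, g4=0 → 0 — eliminated
  g4 stuck-at-1: g0=1, g1=0, g2=0, g3=0, g4=1 [stuck-at-1] → 1 — matches
Only g4 stuck-at-1 reproduces the observed 1.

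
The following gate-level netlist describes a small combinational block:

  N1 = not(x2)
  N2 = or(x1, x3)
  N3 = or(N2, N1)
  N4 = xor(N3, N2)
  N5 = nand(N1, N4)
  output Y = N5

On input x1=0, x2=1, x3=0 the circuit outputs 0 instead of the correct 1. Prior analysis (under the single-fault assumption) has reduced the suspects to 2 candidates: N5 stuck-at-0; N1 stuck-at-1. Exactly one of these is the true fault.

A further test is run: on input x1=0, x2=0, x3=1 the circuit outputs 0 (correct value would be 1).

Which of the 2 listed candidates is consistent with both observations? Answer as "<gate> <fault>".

N5 stuck-at-0

Evaluate each candidate on input x1=0, x2=0, x3=1:
  N5 stuck-at-0: N1=1, N2=1, N3=1, N4=0, N5=0 [stuck-at-0] → 0 — matches
  N1 stuck-at-1: N1=1 [stuck-at-1], N2=1, N3=1, N4=0, N5=1 → 1 — eliminated
Only N5 stuck-at-0 reproduces the observed 0.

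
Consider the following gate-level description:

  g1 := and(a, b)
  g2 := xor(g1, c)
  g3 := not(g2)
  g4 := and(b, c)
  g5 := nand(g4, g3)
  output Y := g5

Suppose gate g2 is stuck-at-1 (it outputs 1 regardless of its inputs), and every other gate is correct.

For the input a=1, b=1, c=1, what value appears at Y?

Propagate with g2 forced: g1=1, g2=1 [stuck-at-1], g3=0, g4=1, g5=1.
So Y = 1. (Without the fault it would be 0.)

1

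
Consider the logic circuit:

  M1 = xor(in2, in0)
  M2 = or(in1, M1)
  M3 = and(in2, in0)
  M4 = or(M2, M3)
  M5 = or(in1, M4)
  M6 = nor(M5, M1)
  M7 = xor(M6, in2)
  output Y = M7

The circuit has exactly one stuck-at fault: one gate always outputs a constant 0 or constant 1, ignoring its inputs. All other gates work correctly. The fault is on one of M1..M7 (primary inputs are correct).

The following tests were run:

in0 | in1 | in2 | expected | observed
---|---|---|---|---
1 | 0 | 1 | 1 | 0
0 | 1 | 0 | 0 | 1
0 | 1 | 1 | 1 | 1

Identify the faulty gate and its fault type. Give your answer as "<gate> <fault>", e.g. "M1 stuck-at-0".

M5 stuck-at-0

Fault-free values for test 1 (in0=1, in1=0, in2=1): M1=0, M2=0, M3=1, M4=1, M5=1, M6=0, M7=1, giving Y=1. Observed 0.
Test 1: faults giving observed 0 are {M3 stuck-at-0, M4 stuck-at-0, M5 stuck-at-0, M6 stuck-at-1, M7 stuck-at-0}.
Test 2 (in0=0, in1=1, in2=0): fault-free M1=0, M2=1, M3=0, M4=1, M5=1, M6=0, M7=0 → 0; observed 1. Eliminates M3 stuck-at-0, M4 stuck-at-0, M7 stuck-at-0.
Test 3 (in0=0, in1=1, in2=1): fault-free M1=1, M2=1, M3=0, M4=1, M5=1, M6=0, M7=1 → 1; observed 1. Eliminates M6 stuck-at-1.
Only M5 stuck-at-0 is consistent with every test.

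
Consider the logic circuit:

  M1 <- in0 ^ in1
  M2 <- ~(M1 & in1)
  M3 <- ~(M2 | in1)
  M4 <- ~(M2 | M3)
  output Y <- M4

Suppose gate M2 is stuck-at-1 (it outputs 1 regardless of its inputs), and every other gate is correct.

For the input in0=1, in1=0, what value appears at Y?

0

Propagate with M2 forced: M1=1, M2=1 [stuck-at-1], M3=0, M4=0.
So Y = 0. (Same as the fault-free value — the fault is masked on this input.)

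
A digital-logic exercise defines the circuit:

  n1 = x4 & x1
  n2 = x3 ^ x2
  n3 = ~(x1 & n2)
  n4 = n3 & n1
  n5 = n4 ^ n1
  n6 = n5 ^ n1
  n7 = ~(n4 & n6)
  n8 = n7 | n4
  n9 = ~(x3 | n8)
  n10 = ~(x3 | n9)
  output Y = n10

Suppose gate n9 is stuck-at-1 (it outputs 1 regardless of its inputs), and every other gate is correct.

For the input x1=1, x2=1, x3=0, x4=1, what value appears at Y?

Propagate with n9 forced: n1=1, n2=1, n3=0, n4=0, n5=1, n6=0, n7=1, n8=1, n9=1 [stuck-at-1], n10=0.
So Y = 0. (Without the fault it would be 1.)

0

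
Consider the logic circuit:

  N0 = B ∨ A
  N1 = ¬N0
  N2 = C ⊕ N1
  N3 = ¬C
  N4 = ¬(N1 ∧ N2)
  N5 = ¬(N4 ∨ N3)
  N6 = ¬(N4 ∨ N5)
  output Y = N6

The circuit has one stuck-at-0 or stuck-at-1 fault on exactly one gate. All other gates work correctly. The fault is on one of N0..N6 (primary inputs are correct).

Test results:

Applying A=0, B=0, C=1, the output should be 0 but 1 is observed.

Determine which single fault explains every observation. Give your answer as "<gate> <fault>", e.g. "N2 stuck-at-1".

N6 stuck-at-1

Fault-free values for test 1 (A=0, B=0, C=1): N0=0, N1=1, N2=0, N3=0, N4=1, N5=0, N6=0, giving Y=0. Observed 1.
Test 1: faults giving observed 1 are {N6 stuck-at-1}.
Only N6 stuck-at-1 is consistent with every test.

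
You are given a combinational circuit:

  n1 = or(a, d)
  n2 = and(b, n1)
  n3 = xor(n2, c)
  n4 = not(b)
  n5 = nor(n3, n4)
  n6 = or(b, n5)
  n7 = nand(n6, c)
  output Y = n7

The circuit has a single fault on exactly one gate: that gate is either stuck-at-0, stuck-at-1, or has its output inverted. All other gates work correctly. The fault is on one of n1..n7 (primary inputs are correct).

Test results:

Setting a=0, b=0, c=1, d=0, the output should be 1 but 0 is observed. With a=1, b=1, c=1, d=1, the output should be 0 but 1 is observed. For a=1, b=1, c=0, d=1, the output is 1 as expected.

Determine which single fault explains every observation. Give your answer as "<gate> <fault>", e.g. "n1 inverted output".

Fault-free values for test 1 (a=0, b=0, c=1, d=0): n1=0, n2=0, n3=1, n4=1, n5=0, n6=0, n7=1, giving Y=1. Observed 0.
Test 1: faults giving observed 0 are {n5 stuck-at-1, n5 inverted output, n6 stuck-at-1, n6 inverted output, n7 stuck-at-0, n7 inverted output}.
Test 2 (a=1, b=1, c=1, d=1): fault-free n1=1, n2=1, n3=0, n4=0, n5=1, n6=1, n7=0 → 0; observed 1. Eliminates n5 stuck-at-1, n5 inverted output, n6 stuck-at-1, n7 stuck-at-0.
Test 3 (a=1, b=1, c=0, d=1): fault-free n1=1, n2=1, n3=1, n4=0, n5=0, n6=1, n7=1 → 1; observed 1. Eliminates n7 inverted output.
Only n6 inverted output is consistent with every test.

n6 inverted output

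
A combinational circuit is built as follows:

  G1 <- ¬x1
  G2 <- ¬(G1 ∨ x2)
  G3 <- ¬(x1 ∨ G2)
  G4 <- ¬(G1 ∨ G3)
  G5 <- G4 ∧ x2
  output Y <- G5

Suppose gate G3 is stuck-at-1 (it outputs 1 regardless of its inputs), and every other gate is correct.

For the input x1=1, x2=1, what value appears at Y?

0

Propagate with G3 forced: G1=0, G2=0, G3=1 [stuck-at-1], G4=0, G5=0.
So Y = 0. (Without the fault it would be 1.)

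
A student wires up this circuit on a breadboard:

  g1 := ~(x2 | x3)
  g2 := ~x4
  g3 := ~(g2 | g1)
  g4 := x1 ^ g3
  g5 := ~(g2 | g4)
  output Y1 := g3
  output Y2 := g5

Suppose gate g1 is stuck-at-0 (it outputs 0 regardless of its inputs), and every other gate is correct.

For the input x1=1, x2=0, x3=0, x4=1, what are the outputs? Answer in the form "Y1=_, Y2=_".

Y1=1, Y2=1

Propagate with g1 forced: g1=0 [stuck-at-0], g2=0, g3=1, g4=0, g5=1.
So the outputs are Y1=1, Y2=1. (Without the fault they would be Y1=0, Y2=0.)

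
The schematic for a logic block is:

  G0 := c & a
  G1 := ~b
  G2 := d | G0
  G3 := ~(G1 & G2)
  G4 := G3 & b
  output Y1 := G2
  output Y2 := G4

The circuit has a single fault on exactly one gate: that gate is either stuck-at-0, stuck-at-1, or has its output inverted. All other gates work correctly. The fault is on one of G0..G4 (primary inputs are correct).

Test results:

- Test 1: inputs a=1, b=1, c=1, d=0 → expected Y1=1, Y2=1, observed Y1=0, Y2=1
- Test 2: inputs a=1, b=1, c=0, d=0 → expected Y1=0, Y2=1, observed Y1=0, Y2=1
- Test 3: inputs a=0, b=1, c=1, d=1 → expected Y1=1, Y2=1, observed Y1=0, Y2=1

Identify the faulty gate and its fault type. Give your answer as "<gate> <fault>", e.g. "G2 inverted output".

Fault-free values for test 1 (a=1, b=1, c=1, d=0): G0=1, G1=0, G2=1, G3=1, G4=1, giving Y1=1, Y2=1. Observed Y1=0, Y2=1.
Test 1: faults giving observed Y1=0, Y2=1 are {G0 stuck-at-0, G0 inverted output, G2 stuck-at-0, G2 inverted output}.
Test 2 (a=1, b=1, c=0, d=0): fault-free G0=0, G1=0, G2=0, G3=1, G4=1 → Y1=0, Y2=1; observed Y1=0, Y2=1. Eliminates G0 inverted output, G2 inverted output.
Test 3 (a=0, b=1, c=1, d=1): fault-free G0=0, G1=0, G2=1, G3=1, G4=1 → Y1=1, Y2=1; observed Y1=0, Y2=1. Eliminates G0 stuck-at-0.
Only G2 stuck-at-0 is consistent with every test.

G2 stuck-at-0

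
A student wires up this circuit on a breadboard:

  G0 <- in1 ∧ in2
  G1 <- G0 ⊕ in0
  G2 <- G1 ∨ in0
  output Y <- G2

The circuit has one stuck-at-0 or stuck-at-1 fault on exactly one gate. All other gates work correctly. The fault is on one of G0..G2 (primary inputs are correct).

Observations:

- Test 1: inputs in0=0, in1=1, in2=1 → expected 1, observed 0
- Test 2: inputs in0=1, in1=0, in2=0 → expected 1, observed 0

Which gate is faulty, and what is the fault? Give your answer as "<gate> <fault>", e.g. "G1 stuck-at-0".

Fault-free values for test 1 (in0=0, in1=1, in2=1): G0=1, G1=1, G2=1, giving Y=1. Observed 0.
Test 1: faults giving observed 0 are {G0 stuck-at-0, G1 stuck-at-0, G2 stuck-at-0}.
Test 2 (in0=1, in1=0, in2=0): fault-free G0=0, G1=1, G2=1 → 1; observed 0. Eliminates G0 stuck-at-0, G1 stuck-at-0.
Only G2 stuck-at-0 is consistent with every test.

G2 stuck-at-0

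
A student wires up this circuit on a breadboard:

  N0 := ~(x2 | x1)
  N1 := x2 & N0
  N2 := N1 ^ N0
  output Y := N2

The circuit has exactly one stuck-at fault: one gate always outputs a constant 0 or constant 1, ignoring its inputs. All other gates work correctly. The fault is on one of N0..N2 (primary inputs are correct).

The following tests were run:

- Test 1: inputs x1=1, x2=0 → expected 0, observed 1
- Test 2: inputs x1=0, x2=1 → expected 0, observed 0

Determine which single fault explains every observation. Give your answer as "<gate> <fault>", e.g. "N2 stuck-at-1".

N0 stuck-at-1

Fault-free values for test 1 (x1=1, x2=0): N0=0, N1=0, N2=0, giving Y=0. Observed 1.
Test 1: faults giving observed 1 are {N0 stuck-at-1, N1 stuck-at-1, N2 stuck-at-1}.
Test 2 (x1=0, x2=1): fault-free N0=0, N1=0, N2=0 → 0; observed 0. Eliminates N1 stuck-at-1, N2 stuck-at-1.
Only N0 stuck-at-1 is consistent with every test.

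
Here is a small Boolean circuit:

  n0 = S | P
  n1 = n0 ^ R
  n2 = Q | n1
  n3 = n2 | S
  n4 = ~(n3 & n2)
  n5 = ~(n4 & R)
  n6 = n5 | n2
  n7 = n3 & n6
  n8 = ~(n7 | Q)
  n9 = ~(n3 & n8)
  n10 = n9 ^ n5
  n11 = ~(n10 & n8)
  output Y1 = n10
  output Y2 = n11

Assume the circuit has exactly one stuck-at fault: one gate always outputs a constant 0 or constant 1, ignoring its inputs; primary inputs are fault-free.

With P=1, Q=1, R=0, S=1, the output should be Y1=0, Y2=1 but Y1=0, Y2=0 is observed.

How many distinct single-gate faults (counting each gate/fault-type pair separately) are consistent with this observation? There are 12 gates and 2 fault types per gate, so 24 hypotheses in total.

Fault-free: n0=1, n1=1, n2=1, n3=1, n4=0, n5=1, n6=1, n7=1, n8=0, n9=1, n10=0, n11=1 → Y1=0, Y2=1. Observed Y1=0, Y2=0.
  n0: none of the 2 fault types match ✗
  n1: none of the 2 fault types match ✗
  n2: none of the 2 fault types match ✗
  n3: none of the 2 fault types match ✗
  n4: none of the 2 fault types match ✗
  n5: none of the 2 fault types match ✗
  n6: none of the 2 fault types match ✗
  n7: none of the 2 fault types match ✗
  n8: none of the 2 fault types match ✗
  n9: none of the 2 fault types match ✗
  n10: none of the 2 fault types match ✗
  n11: stuck-at-0 ✓; others ✗
Consistent faults: {n11 stuck-at-0} — 1 in all.

1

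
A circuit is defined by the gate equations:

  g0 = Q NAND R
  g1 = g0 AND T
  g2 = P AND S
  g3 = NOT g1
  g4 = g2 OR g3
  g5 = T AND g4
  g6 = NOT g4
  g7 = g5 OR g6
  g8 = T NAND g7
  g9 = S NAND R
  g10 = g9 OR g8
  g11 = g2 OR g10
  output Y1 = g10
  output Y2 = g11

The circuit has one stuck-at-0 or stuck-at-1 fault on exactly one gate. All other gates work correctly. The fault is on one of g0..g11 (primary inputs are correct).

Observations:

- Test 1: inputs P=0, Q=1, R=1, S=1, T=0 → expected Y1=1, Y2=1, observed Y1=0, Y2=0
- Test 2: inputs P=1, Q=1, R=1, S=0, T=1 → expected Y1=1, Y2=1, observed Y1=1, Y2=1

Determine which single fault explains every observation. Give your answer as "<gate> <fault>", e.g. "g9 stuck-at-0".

Fault-free values for test 1 (P=0, Q=1, R=1, S=1, T=0): g0=0, g1=0, g2=0, g3=1, g4=1, g5=0, g6=0, g7=0, g8=1, g9=0, g10=1, g11=1, giving Y1=1, Y2=1. Observed Y1=0, Y2=0.
Test 1: faults giving observed Y1=0, Y2=0 are {g8 stuck-at-0, g10 stuck-at-0}.
Test 2 (P=1, Q=1, R=1, S=0, T=1): fault-free g0=0, g1=0, g2=0, g3=1, g4=1, g5=1, g6=0, g7=1, g8=0, g9=1, g10=1, g11=1 → Y1=1, Y2=1; observed Y1=1, Y2=1. Eliminates g10 stuck-at-0.
Only g8 stuck-at-0 is consistent with every test.

g8 stuck-at-0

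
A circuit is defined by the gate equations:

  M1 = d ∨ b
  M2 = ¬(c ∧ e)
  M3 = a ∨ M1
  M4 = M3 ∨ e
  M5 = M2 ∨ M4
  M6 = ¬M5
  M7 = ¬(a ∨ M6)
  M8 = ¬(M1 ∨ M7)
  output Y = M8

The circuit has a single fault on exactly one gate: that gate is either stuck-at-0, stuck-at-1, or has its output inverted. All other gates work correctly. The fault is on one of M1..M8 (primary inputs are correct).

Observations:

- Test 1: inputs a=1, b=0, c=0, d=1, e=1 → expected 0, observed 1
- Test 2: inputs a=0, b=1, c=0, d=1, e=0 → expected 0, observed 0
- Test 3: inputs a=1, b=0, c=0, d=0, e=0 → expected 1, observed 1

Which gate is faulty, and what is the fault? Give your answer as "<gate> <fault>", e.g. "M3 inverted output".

Fault-free values for test 1 (a=1, b=0, c=0, d=1, e=1): M1=1, M2=1, M3=1, M4=1, M5=1, M6=0, M7=0, M8=0, giving Y=0. Observed 1.
Test 1: faults giving observed 1 are {M1 stuck-at-0, M1 inverted output, M8 stuck-at-1, M8 inverted output}.
Test 2 (a=0, b=1, c=0, d=1, e=0): fault-free M1=1, M2=1, M3=1, M4=1, M5=1, M6=0, M7=1, M8=0 → 0; observed 0. Eliminates M8 stuck-at-1, M8 inverted output.
Test 3 (a=1, b=0, c=0, d=0, e=0): fault-free M1=0, M2=1, M3=1, M4=1, M5=1, M6=0, M7=0, M8=1 → 1; observed 1. Eliminates M1 inverted output.
Only M1 stuck-at-0 is consistent with every test.

M1 stuck-at-0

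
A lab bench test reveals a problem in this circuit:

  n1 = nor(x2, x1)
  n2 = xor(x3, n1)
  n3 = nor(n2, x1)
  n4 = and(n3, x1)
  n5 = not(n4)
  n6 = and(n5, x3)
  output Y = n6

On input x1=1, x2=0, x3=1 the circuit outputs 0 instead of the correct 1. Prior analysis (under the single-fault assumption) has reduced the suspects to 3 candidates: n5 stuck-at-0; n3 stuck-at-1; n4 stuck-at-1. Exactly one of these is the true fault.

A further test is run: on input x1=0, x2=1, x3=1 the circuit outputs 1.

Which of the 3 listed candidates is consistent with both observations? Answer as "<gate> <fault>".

Evaluate each candidate on input x1=0, x2=1, x3=1:
  n5 stuck-at-0: n1=0, n2=1, n3=0, n4=0, n5=0 [stuck-at-0], n6=0 → 0 — eliminated
  n3 stuck-at-1: n1=0, n2=1, n3=1 [stuck-at-1], n4=0, n5=1, n6=1 → 1 — matches
  n4 stuck-at-1: n1=0, n2=1, n3=0, n4=1 [stuck-at-1], n5=0, n6=0 → 0 — eliminated
Only n3 stuck-at-1 reproduces the observed 1.

n3 stuck-at-1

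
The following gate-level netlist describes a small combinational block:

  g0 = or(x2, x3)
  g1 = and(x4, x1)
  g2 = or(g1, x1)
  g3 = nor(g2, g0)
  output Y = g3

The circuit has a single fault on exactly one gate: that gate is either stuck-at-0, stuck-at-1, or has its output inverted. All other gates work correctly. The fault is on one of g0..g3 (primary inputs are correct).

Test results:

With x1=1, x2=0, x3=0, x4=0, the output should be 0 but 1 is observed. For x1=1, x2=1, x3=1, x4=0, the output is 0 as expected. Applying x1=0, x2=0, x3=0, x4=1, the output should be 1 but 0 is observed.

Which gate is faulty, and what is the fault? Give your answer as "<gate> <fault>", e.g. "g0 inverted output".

g2 inverted output

Fault-free values for test 1 (x1=1, x2=0, x3=0, x4=0): g0=0, g1=0, g2=1, g3=0, giving Y=0. Observed 1.
Test 1: faults giving observed 1 are {g2 stuck-at-0, g2 inverted output, g3 stuck-at-1, g3 inverted output}.
Test 2 (x1=1, x2=1, x3=1, x4=0): fault-free g0=1, g1=0, g2=1, g3=0 → 0; observed 0. Eliminates g3 stuck-at-1, g3 inverted output.
Test 3 (x1=0, x2=0, x3=0, x4=1): fault-free g0=0, g1=0, g2=0, g3=1 → 1; observed 0. Eliminates g2 stuck-at-0.
Only g2 inverted output is consistent with every test.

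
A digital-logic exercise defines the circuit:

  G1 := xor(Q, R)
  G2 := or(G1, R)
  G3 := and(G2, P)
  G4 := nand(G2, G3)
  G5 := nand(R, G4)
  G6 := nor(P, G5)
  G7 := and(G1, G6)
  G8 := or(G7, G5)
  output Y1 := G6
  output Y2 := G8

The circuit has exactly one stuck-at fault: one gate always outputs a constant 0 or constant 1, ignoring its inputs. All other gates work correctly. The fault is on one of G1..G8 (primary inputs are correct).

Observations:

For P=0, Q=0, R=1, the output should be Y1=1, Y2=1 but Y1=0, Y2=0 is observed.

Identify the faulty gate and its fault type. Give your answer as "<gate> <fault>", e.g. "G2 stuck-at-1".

G6 stuck-at-0

Fault-free values for test 1 (P=0, Q=0, R=1): G1=1, G2=1, G3=0, G4=1, G5=0, G6=1, G7=1, G8=1, giving Y1=1, Y2=1. Observed Y1=0, Y2=0.
Test 1: faults giving observed Y1=0, Y2=0 are {G6 stuck-at-0}.
Only G6 stuck-at-0 is consistent with every test.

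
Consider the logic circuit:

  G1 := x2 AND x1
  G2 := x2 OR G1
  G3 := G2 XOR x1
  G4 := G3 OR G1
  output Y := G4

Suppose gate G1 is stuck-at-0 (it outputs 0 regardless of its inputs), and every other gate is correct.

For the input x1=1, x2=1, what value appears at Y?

0

Propagate with G1 forced: G1=0 [stuck-at-0], G2=1, G3=0, G4=0.
So Y = 0. (Without the fault it would be 1.)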